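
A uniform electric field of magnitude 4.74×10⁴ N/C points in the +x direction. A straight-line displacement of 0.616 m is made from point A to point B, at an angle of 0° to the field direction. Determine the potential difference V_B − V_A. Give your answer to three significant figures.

-2.92×10⁴ V

Only the component of displacement along E changes the potential: ΔV = −E·d·cosθ.
ΔV = −(4.74×10⁴ V/m)(0.616 m)cos0° = -2.92×10⁴ V.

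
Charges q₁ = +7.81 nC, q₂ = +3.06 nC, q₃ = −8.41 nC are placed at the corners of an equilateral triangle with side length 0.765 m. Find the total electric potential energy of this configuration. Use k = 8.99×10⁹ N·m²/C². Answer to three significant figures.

The assembly work is the sum of pairwise potential energies, U = Σ_{i<j} kqᵢqⱼ/rᵢⱼ.
All three pair separations equal the side length, 0.765 m.
U = (2.81×10⁻⁷) + (-7.72×10⁻⁷) + (-3.02×10⁻⁷) = -7.93×10⁻⁷ J.

-7.93×10⁻⁷ J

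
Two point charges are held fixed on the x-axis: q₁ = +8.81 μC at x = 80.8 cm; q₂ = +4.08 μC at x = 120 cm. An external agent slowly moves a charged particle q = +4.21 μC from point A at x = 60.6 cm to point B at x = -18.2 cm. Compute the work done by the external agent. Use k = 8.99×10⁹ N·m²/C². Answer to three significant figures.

For quasistatic motion the external work equals the change in potential energy: W_ext = qΔV = q(V_B − V_A).
At A: distances to the source charges are 0.202 m, 0.594 m; V_A = Σ kqᵢ/rᵢ = 4.54×10⁵ V.
At B: distances to the source charges are 0.990 m, 1.38 m; V_B = Σ kqᵢ/rᵢ = 1.07×10⁵ V.
ΔV = V_B − V_A = -3.47×10⁵ V.
W_ext = qΔV = (4.21×10⁻⁶ C)(-3.47×10⁵ V) = -1.46 J.

-1.46 J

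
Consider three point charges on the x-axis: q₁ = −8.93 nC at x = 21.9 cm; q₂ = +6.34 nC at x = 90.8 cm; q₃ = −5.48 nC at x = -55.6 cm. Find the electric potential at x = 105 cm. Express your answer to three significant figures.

The total potential is the scalar sum of each charge's contribution, V = Σ kqᵢ/rᵢ.
Distances from the field point to each charge: r₁ = 0.831 m, r₂ = 0.142 m, r₃ = 1.61 m.
V = k[(-8.93×10⁻⁹)/(0.831) + (6.34×10⁻⁹)/(0.142) + (-5.48×10⁻⁹)/(1.61)] = 274 V.

274 V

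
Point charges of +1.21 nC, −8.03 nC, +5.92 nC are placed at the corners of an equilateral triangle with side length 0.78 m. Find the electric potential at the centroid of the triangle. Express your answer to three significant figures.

-18.0 V

The total potential is the scalar sum of each charge's contribution, V = Σ kqᵢ/rᵢ.
The distance from each vertex to the centroid is a/√3 = 0.450 m.
V = k[(1.21×10⁻⁹)/(0.450) + (-8.03×10⁻⁹)/(0.450) + (5.92×10⁻⁹)/(0.450)] = -18.0 V.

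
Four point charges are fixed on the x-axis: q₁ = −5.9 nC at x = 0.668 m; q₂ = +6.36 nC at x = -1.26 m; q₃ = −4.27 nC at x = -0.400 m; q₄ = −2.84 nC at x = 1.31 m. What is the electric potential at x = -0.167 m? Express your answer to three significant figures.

Electric potential is a scalar, so the contributions from each charge add algebraically: V = Σ kqᵢ/rᵢ.
Distances from the field point to each charge: r₁ = 0.835 m, r₂ = 1.09 m, r₃ = 0.233 m, r₄ = 1.48 m.
V = k[(-5.90×10⁻⁹)/(0.835) + (6.36×10⁻⁹)/(1.09) + (-4.27×10⁻⁹)/(0.233) + (-2.84×10⁻⁹)/(1.48)] = -193 V.

-193 V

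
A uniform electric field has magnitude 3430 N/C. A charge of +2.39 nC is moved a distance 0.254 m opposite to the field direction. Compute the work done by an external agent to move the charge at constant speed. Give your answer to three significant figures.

The potential change for a displacement 0.254 m opposite to the field direction is ΔV = +Ed = 871 V.
W_ext = qΔV = 2.08×10⁻⁶ J.

2.08×10⁻⁶ J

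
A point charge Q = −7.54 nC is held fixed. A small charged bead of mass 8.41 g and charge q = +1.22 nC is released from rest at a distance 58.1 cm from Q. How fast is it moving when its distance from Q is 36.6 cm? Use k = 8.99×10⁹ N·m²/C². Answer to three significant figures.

4.46×10⁻³ m/s

Only the electrostatic force acts, so mechanical energy is conserved: ½mv² = U₁ − U₂ = kQq(1/r₁ − 1/r₂).
U₁ − U₂ = (8.99×10⁹ N·m²/C²)(-7.54×10⁻⁹ C)(1.22×10⁻⁹ C)(1/0.581 − 1/0.366) = 8.36×10⁻⁸ J.
v = √(2·8.36×10⁻⁸/8.41×10⁻³) = 4.46×10⁻³ m/s.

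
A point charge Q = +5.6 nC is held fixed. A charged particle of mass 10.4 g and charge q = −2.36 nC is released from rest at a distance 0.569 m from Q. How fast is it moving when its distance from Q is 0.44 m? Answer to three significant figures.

Only the electrostatic force acts, so mechanical energy is conserved: ½mv² = U₁ − U₂ = kQq(1/r₁ − 1/r₂).
U₁ − U₂ = (8.99×10⁹ N·m²/C²)(5.60×10⁻⁹ C)(-2.36×10⁻⁹ C)(1/0.569 − 1/0.440) = 6.12×10⁻⁸ J.
v = √(2·6.12×10⁻⁸/0.0104) = 3.43×10⁻³ m/s.

3.43×10⁻³ m/s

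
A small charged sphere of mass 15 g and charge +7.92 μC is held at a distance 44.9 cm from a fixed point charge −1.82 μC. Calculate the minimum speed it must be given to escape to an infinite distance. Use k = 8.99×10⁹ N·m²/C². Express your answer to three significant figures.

6.20 m/s

To just escape, total mechanical energy must reach zero at infinity: ½mv²_min + U = 0, so ½mv²_min = −U = |kQq|/r.
|U| = |kQq|/r = (8.99×10⁹ N·m²/C²)(1.82×10⁻⁶)(7.92×10⁻⁶)/(0.449) = 0.289 J.
v_min = √(2|U|/m) = √(2·0.289/0.0150) = 6.20 m/s.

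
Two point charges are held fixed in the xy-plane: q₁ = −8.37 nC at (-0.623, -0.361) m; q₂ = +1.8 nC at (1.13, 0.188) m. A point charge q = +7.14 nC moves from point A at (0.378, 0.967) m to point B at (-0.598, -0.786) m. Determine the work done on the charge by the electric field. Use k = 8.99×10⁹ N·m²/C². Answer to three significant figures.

9.87×10⁻⁷ J

The work done by the electric force is W_field = −ΔU = −q(V_B − V_A) = q(V_A − V_B).
At A: distances to the source charges are 1.66 m, 1.08 m; V_A = Σ kqᵢ/rᵢ = -30.3 V.
At B: distances to the source charges are 0.426 m, 1.98 m; V_B = Σ kqᵢ/rᵢ = -169 V.
ΔV = V_B − V_A = -138 V.
W_field = −qΔV = −(7.14×10⁻⁹ C)(-138 V) = 9.87×10⁻⁷ J.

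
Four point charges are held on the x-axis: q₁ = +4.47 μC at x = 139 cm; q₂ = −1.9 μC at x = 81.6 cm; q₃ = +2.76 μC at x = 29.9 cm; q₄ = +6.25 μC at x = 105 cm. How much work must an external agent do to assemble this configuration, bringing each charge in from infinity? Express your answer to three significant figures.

The work to assemble the configuration equals its total potential energy, U = Σ kqᵢqⱼ/rᵢⱼ over all pairs.
Pair separations: r₁₂ = 0.574 m, r₁₃ = 1.09 m, r₁₄ = 0.340 m, r₂₃ = 0.517 m, r₂₄ = 0.234 m, r₃₄ = 0.751 m.
Summing all 6 pair terms gives U = 0.366 J.

0.366 J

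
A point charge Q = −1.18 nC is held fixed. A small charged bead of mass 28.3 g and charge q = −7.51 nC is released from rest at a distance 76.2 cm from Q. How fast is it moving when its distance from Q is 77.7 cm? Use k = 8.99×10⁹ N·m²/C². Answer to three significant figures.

Only the electrostatic force acts, so mechanical energy is conserved: ½mv² = U₁ − U₂ = kQq(1/r₁ − 1/r₂).
U₁ − U₂ = (8.99×10⁹ N·m²/C²)(-1.18×10⁻⁹ C)(-7.51×10⁻⁹ C)(1/0.762 − 1/0.777) = 2.02×10⁻⁹ J.
v = √(2·2.02×10⁻⁹/0.0283) = 3.78×10⁻⁴ m/s.

3.78×10⁻⁴ m/s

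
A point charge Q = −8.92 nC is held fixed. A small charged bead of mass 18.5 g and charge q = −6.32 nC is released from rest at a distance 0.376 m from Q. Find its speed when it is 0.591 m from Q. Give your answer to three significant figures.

Only the electrostatic force acts, so mechanical energy is conserved: ½mv² = U₁ − U₂ = kQq(1/r₁ − 1/r₂).
U₁ − U₂ = (8.99×10⁹ N·m²/C²)(-8.92×10⁻⁹ C)(-6.32×10⁻⁹ C)(1/0.376 − 1/0.591) = 4.90×10⁻⁷ J.
v = √(2·4.90×10⁻⁷/0.0185) = 7.28×10⁻³ m/s.

7.28×10⁻³ m/s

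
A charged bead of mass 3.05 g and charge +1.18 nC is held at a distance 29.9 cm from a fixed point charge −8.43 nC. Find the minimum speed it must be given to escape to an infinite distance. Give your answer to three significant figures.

To just escape, total mechanical energy must reach zero at infinity: ½mv²_min + U = 0, so ½mv²_min = −U = |kQq|/r.
|U| = |kQq|/r = (8.99×10⁹ N·m²/C²)(8.43×10⁻⁹)(1.18×10⁻⁹)/(0.299) = 2.99×10⁻⁷ J.
v_min = √(2|U|/m) = √(2·2.99×10⁻⁷/3.05×10⁻³) = 0.0140 m/s.

0.0140 m/s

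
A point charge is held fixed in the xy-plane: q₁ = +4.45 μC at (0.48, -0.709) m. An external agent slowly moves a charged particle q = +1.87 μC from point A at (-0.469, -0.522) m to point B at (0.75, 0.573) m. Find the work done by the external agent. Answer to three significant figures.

-0.0202 J

For quasistatic motion the external work equals the change in potential energy: W_ext = qΔV = q(V_B − V_A).
At A: distance to the source charge is 0.967 m; V_A = kq₁/r = 4.14×10⁴ V.
At B: distance to the source charge is 1.31 m; V_B = kq₁/r = 3.05×10⁴ V.
ΔV = V_B − V_A = -1.08×10⁴ V.
W_ext = qΔV = (1.87×10⁻⁶ C)(-1.08×10⁴ V) = -0.0202 J.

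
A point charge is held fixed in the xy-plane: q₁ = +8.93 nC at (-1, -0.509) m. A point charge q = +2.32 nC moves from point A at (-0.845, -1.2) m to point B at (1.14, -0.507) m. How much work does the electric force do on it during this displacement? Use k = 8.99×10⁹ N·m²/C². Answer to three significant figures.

1.76×10⁻⁷ J

The work done by the electric force is W_field = −ΔU = −q(V_B − V_A) = q(V_A − V_B).
At A: distance to the source charge is 0.708 m; V_A = kq₁/r = 113 V.
At B: distance to the source charge is 2.14 m; V_B = kq₁/r = 37.5 V.
ΔV = V_B − V_A = -75.8 V.
W_field = −qΔV = −(2.32×10⁻⁹ C)(-75.8 V) = 1.76×10⁻⁷ J.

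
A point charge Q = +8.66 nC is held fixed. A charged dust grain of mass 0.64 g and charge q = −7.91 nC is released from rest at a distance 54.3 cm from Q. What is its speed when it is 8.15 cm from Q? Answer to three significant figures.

0.142 m/s

Only the electrostatic force acts, so mechanical energy is conserved: ½mv² = U₁ − U₂ = kQq(1/r₁ − 1/r₂).
U₁ − U₂ = (8.99×10⁹ N·m²/C²)(8.66×10⁻⁹ C)(-7.91×10⁻⁹ C)(1/0.543 − 1/0.0815) = 6.42×10⁻⁶ J.
v = √(2·6.42×10⁻⁶/6.40×10⁻⁴) = 0.142 m/s.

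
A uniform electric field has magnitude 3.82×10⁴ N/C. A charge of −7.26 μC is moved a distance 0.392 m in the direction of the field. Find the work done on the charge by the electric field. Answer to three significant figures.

The potential change for a displacement 0.392 m in the direction of the field is ΔV = −Ed = -1.50×10⁴ V.
W_field = −qΔV = -0.109 J.

-0.109 J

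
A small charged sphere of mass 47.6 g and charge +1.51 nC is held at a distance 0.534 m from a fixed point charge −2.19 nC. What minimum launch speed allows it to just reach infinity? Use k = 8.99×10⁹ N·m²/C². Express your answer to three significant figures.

To just escape, total mechanical energy must reach zero at infinity: ½mv²_min + U = 0, so ½mv²_min = −U = |kQq|/r.
|U| = |kQq|/r = (8.99×10⁹ N·m²/C²)(2.19×10⁻⁹)(1.51×10⁻⁹)/(0.534) = 5.57×10⁻⁸ J.
v_min = √(2|U|/m) = √(2·5.57×10⁻⁸/0.0476) = 1.53×10⁻³ m/s.

1.53×10⁻³ m/s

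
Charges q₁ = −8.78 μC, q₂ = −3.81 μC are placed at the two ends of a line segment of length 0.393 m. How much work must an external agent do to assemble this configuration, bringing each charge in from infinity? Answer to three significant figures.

The assembly work is the sum of pairwise potential energies, U = Σ_{i<j} kqᵢqⱼ/rᵢⱼ.
The separation is r = 0.393 m.
U = (0.765) = 0.765 J.

0.765 J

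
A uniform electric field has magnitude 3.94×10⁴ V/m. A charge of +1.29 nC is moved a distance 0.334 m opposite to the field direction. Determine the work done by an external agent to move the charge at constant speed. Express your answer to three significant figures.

1.70×10⁻⁵ J

The potential change for a displacement 0.334 m opposite to the field direction is ΔV = +Ed = 1.32×10⁴ V.
W_ext = qΔV = 1.70×10⁻⁵ J.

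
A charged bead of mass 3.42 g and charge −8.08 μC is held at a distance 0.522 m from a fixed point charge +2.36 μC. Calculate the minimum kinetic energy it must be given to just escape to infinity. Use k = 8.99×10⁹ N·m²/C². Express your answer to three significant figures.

To just escape, total mechanical energy must reach zero at infinity: ½mv²_min + U = 0, so ½mv²_min = −U = |kQq|/r.
|U| = |kQq|/r = (8.99×10⁹ N·m²/C²)(2.36×10⁻⁶)(8.08×10⁻⁶)/(0.522) = 0.328 J.

0.328 J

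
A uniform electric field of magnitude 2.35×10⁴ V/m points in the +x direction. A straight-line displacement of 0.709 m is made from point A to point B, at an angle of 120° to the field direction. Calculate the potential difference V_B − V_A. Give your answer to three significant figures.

8330 V

Only the component of displacement along E changes the potential: ΔV = −E·d·cosθ.
ΔV = −(2.35×10⁴ V/m)(0.709 m)cos120° = 8330 V.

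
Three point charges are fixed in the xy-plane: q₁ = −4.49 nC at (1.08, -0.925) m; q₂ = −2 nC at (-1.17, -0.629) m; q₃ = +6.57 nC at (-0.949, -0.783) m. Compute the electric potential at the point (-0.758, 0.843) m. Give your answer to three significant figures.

The total potential is the scalar sum of each charge's contribution, V = Σ kqᵢ/rᵢ.
Distances from the field point to each charge: r₁ = 2.55 m, r₂ = 1.53 m, r₃ = 1.64 m.
V = k[(-4.49×10⁻⁹)/(2.55) + (-2.00×10⁻⁹)/(1.53) + (6.57×10⁻⁹)/(1.64)] = 8.49 V.

8.49 V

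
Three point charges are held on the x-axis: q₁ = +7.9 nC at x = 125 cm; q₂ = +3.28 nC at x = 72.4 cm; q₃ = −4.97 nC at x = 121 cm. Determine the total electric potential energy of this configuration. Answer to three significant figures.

The work to assemble the configuration equals its total potential energy, U = Σ kqᵢqⱼ/rᵢⱼ over all pairs.
Pair separations: r₁₂ = 0.526 m, r₁₃ = 0.0400 m, r₂₃ = 0.486 m.
U = (4.43×10⁻⁷) + (-8.82×10⁻⁶) + (-3.02×10⁻⁷) = -8.68×10⁻⁶ J.

-8.68×10⁻⁶ J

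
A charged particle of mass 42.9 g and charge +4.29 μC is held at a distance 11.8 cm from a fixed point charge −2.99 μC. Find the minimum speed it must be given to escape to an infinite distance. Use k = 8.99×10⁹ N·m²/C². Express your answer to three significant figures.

6.75 m/s

To just escape, total mechanical energy must reach zero at infinity: ½mv²_min + U = 0, so ½mv²_min = −U = |kQq|/r.
|U| = |kQq|/r = (8.99×10⁹ N·m²/C²)(2.99×10⁻⁶)(4.29×10⁻⁶)/(0.118) = 0.977 J.
v_min = √(2|U|/m) = √(2·0.977/0.0429) = 6.75 m/s.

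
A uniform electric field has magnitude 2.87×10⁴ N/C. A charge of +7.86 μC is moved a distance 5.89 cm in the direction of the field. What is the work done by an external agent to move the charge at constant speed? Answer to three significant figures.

The potential change for a displacement 5.89 cm in the direction of the field is ΔV = −Ed = -1690 V.
W_ext = qΔV = -0.0133 J.

-0.0133 J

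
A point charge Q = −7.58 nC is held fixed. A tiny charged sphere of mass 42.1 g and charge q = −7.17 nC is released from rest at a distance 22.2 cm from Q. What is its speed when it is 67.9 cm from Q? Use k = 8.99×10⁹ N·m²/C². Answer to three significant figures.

8.39×10⁻³ m/s

Only the electrostatic force acts, so mechanical energy is conserved: ½mv² = U₁ − U₂ = kQq(1/r₁ − 1/r₂).
U₁ − U₂ = (8.99×10⁹ N·m²/C²)(-7.58×10⁻⁹ C)(-7.17×10⁻⁹ C)(1/0.222 − 1/0.679) = 1.48×10⁻⁶ J.
v = √(2·1.48×10⁻⁶/0.0421) = 8.39×10⁻³ m/s.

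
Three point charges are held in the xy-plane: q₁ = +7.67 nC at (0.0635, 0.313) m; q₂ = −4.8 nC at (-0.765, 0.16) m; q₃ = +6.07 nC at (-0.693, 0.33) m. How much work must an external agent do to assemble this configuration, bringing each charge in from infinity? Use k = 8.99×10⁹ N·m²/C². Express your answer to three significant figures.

-1.26×10⁻⁶ J

The work to assemble the configuration equals its total potential energy, U = Σ kqᵢqⱼ/rᵢⱼ over all pairs.
Pair separations: r₁₂ = 0.843 m, r₁₃ = 0.757 m, r₂₃ = 0.185 m.
U = (-3.93×10⁻⁷) + (5.53×10⁻⁷) + (-1.42×10⁻⁶) = -1.26×10⁻⁶ J.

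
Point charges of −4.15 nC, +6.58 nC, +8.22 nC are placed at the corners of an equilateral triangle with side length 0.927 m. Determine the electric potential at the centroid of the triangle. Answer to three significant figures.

179 V

The total potential is the scalar sum of each charge's contribution, V = Σ kqᵢ/rᵢ.
The distance from each vertex to the centroid is a/√3 = 0.535 m.
V = k[(-4.15×10⁻⁹)/(0.535) + (6.58×10⁻⁹)/(0.535) + (8.22×10⁻⁹)/(0.535)] = 179 V.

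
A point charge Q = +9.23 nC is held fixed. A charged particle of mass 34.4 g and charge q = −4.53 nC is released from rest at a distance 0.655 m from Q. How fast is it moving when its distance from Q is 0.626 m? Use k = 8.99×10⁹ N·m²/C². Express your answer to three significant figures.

1.24×10⁻³ m/s

Only the electrostatic force acts, so mechanical energy is conserved: ½mv² = U₁ − U₂ = kQq(1/r₁ − 1/r₂).
U₁ − U₂ = (8.99×10⁹ N·m²/C²)(9.23×10⁻⁹ C)(-4.53×10⁻⁹ C)(1/0.655 − 1/0.626) = 2.66×10⁻⁸ J.
v = √(2·2.66×10⁻⁸/0.0344) = 1.24×10⁻³ m/s.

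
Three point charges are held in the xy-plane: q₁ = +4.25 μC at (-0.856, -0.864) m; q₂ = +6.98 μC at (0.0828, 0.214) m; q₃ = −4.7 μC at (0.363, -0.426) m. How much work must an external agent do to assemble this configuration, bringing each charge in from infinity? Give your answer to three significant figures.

-0.374 J

The work to assemble the configuration equals its total potential energy, U = Σ kqᵢqⱼ/rᵢⱼ over all pairs.
Pair separations: r₁₂ = 1.43 m, r₁₃ = 1.30 m, r₂₃ = 0.699 m.
U = (0.187) + (-0.139) + (-0.422) = -0.374 J.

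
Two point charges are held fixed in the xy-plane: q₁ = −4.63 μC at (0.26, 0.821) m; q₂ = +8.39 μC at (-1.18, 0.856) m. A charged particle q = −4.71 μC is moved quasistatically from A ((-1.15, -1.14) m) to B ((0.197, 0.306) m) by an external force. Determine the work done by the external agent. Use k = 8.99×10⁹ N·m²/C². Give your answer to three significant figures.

0.235 J

For quasistatic motion the external work equals the change in potential energy: W_ext = qΔV = q(V_B − V_A).
At A: distances to the source charges are 2.42 m, 2.00 m; V_A = Σ kqᵢ/rᵢ = 2.06×10⁴ V.
At B: distances to the source charges are 0.519 m, 1.48 m; V_B = Σ kqᵢ/rᵢ = -2.94×10⁴ V.
ΔV = V_B − V_A = -4.99×10⁴ V.
W_ext = qΔV = (-4.71×10⁻⁶ C)(-4.99×10⁴ V) = 0.235 J.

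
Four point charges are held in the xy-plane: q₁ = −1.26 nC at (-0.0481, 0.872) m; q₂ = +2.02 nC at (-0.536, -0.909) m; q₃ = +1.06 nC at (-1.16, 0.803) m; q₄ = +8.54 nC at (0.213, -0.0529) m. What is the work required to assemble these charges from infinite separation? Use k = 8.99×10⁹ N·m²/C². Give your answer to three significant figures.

7.34×10⁻⁸ J

The assembly work is the sum of pairwise potential energies, U = Σ_{i<j} kqᵢqⱼ/rᵢⱼ.
Pair separations: r₁₂ = 1.85 m, r₁₃ = 1.11 m, r₁₄ = 0.961 m, r₂₃ = 1.82 m, r₂₄ = 1.14 m, r₃₄ = 1.62 m.
Summing all 6 pair terms gives U = 7.34×10⁻⁸ J.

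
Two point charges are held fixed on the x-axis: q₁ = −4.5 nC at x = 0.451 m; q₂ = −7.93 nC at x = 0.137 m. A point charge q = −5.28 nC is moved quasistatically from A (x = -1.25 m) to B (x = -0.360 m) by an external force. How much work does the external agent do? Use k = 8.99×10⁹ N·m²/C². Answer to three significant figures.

6.24×10⁻⁷ J

For quasistatic motion the external work equals the change in potential energy: W_ext = qΔV = q(V_B − V_A).
At A: distances to the source charges are 1.70 m, 1.39 m; V_A = Σ kqᵢ/rᵢ = -75.2 V.
At B: distances to the source charges are 0.811 m, 0.497 m; V_B = Σ kqᵢ/rᵢ = -193 V.
ΔV = V_B − V_A = -118 V.
W_ext = qΔV = (-5.28×10⁻⁹ C)(-118 V) = 6.24×10⁻⁷ J.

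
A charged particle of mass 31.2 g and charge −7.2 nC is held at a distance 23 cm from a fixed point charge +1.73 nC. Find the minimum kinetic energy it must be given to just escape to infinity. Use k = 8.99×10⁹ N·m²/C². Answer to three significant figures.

4.87×10⁻⁷ J

To just escape, total mechanical energy must reach zero at infinity: ½mv²_min + U = 0, so ½mv²_min = −U = |kQq|/r.
|U| = |kQq|/r = (8.99×10⁹ N·m²/C²)(1.73×10⁻⁹)(7.20×10⁻⁹)/(0.230) = 4.87×10⁻⁷ J.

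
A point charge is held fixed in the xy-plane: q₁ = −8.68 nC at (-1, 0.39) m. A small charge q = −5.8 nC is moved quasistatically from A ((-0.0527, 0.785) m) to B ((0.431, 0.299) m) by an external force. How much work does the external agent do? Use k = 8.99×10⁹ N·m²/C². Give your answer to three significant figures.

For quasistatic motion the external work equals the change in potential energy: W_ext = qΔV = q(V_B − V_A).
At A: distance to the source charge is 1.03 m; V_A = kq₁/r = -76.0 V.
At B: distance to the source charge is 1.43 m; V_B = kq₁/r = -54.4 V.
ΔV = V_B − V_A = 21.6 V.
W_ext = qΔV = (-5.80×10⁻⁹ C)(21.6 V) = -1.25×10⁻⁷ J.

-1.25×10⁻⁷ J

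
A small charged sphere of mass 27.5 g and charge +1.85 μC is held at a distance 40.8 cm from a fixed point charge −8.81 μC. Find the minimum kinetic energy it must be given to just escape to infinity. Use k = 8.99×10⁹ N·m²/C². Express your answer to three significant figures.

To just escape, total mechanical energy must reach zero at infinity: ½mv²_min + U = 0, so ½mv²_min = −U = |kQq|/r.
|U| = |kQq|/r = (8.99×10⁹ N·m²/C²)(8.81×10⁻⁶)(1.85×10⁻⁶)/(0.408) = 0.359 J.

0.359 J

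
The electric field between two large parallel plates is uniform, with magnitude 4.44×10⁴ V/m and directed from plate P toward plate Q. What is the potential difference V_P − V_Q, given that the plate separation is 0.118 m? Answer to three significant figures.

In a uniform field, potential decreases in the direction of E: ΔV = −E·d for a displacement d parallel to E.
Going from Q to P is a displacement of 0.118 m opposite to the field, so V_P − V_Q = +Ed = 5240 V.

5240 V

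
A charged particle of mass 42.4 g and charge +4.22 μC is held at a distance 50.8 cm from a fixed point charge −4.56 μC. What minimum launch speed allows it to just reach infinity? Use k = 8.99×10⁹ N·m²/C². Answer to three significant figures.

To just escape, total mechanical energy must reach zero at infinity: ½mv²_min + U = 0, so ½mv²_min = −U = |kQq|/r.
|U| = |kQq|/r = (8.99×10⁹ N·m²/C²)(4.56×10⁻⁶)(4.22×10⁻⁶)/(0.508) = 0.341 J.
v_min = √(2|U|/m) = √(2·0.341/0.0424) = 4.01 m/s.

4.01 m/s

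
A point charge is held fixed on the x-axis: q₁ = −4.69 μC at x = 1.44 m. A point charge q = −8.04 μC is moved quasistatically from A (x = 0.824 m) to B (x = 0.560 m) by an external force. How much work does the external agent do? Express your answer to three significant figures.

-0.165 J

For quasistatic motion the external work equals the change in potential energy: W_ext = qΔV = q(V_B − V_A).
At A: distance to the source charge is 0.616 m; V_A = kq₁/r = -6.84×10⁴ V.
At B: distance to the source charge is 0.880 m; V_B = kq₁/r = -4.79×10⁴ V.
ΔV = V_B − V_A = 2.05×10⁴ V.
W_ext = qΔV = (-8.04×10⁻⁶ C)(2.05×10⁴ V) = -0.165 J.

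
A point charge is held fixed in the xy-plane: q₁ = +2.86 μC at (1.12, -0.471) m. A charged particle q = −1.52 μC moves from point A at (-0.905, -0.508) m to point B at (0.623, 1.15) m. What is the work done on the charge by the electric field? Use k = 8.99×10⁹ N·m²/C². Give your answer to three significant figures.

3.75×10⁻³ J

The work done by the electric force is W_field = −ΔU = −q(V_B − V_A) = q(V_A − V_B).
At A: distance to the source charge is 2.03 m; V_A = kq₁/r = 1.27×10⁴ V.
At B: distance to the source charge is 1.70 m; V_B = kq₁/r = 1.52×10⁴ V.
ΔV = V_B − V_A = 2470 V.
W_field = −qΔV = −(-1.52×10⁻⁶ C)(2470 V) = 3.75×10⁻³ J.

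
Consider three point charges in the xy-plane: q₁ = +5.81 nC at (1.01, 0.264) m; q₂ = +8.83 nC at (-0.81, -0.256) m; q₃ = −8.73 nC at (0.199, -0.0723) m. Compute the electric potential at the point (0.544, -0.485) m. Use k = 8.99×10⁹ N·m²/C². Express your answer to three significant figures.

-28.9 V

The total potential is the scalar sum of each charge's contribution, V = Σ kqᵢ/rᵢ.
Distances from the field point to each charge: r₁ = 0.882 m, r₂ = 1.37 m, r₃ = 0.538 m.
V = k[(5.81×10⁻⁹)/(0.882) + (8.83×10⁻⁹)/(1.37) + (-8.73×10⁻⁹)/(0.538)] = -28.9 V.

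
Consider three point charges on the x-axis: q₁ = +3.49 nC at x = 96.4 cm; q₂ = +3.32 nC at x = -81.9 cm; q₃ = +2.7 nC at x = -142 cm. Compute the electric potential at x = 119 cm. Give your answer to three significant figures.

163 V

The total potential is the scalar sum of each charge's contribution, V = Σ kqᵢ/rᵢ.
Distances from the field point to each charge: r₁ = 0.226 m, r₂ = 2.01 m, r₃ = 2.61 m.
V = k[(3.49×10⁻⁹)/(0.226) + (3.32×10⁻⁹)/(2.01) + (2.70×10⁻⁹)/(2.61)] = 163 V.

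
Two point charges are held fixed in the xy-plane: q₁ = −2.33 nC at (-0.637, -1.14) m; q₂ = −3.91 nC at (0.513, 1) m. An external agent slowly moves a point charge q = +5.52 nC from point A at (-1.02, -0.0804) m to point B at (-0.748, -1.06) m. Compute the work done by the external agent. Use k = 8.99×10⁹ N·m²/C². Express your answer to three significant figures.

-7.19×10⁻⁷ J

For quasistatic motion the external work equals the change in potential energy: W_ext = qΔV = q(V_B − V_A).
At A: distances to the source charges are 1.13 m, 1.88 m; V_A = Σ kqᵢ/rᵢ = -37.3 V.
At B: distances to the source charges are 0.137 m, 2.42 m; V_B = Σ kqᵢ/rᵢ = -168 V.
ΔV = V_B − V_A = -130 V.
W_ext = qΔV = (5.52×10⁻⁹ C)(-130 V) = -7.19×10⁻⁷ J.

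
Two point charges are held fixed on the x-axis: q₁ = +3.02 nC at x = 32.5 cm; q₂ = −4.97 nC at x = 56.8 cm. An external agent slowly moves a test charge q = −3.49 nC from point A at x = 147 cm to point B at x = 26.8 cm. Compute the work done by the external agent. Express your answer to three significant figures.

-1.23×10⁻⁶ J

For quasistatic motion the external work equals the change in potential energy: W_ext = qΔV = q(V_B − V_A).
At A: distances to the source charges are 1.15 m, 0.902 m; V_A = Σ kqᵢ/rᵢ = -25.8 V.
At B: distances to the source charges are 0.0570 m, 0.300 m; V_B = Σ kqᵢ/rᵢ = 327 V.
ΔV = V_B − V_A = 353 V.
W_ext = qΔV = (-3.49×10⁻⁹ C)(353 V) = -1.23×10⁻⁶ J.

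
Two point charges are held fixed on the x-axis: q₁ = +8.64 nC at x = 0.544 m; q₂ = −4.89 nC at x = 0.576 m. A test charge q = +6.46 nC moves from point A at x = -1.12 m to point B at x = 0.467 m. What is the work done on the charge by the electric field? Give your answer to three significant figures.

The work done by the electric force is W_field = −ΔU = −q(V_B − V_A) = q(V_A − V_B).
At A: distances to the source charges are 1.66 m, 1.70 m; V_A = Σ kqᵢ/rᵢ = 20.8 V.
At B: distances to the source charges are 0.0770 m, 0.109 m; V_B = Σ kqᵢ/rᵢ = 605 V.
ΔV = V_B − V_A = 585 V.
W_field = −qΔV = −(6.46×10⁻⁹ C)(585 V) = -3.78×10⁻⁶ J.

-3.78×10⁻⁶ J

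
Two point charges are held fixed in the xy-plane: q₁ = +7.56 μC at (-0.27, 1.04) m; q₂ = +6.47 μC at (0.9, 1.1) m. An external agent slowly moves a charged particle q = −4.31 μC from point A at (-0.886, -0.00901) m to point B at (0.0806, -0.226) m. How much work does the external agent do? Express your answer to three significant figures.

-0.0238 J

For quasistatic motion the external work equals the change in potential energy: W_ext = qΔV = q(V_B − V_A).
At A: distances to the source charges are 1.22 m, 2.10 m; V_A = Σ kqᵢ/rᵢ = 8.35×10⁴ V.
At B: distances to the source charges are 1.31 m, 1.56 m; V_B = Σ kqᵢ/rᵢ = 8.91×10⁴ V.
ΔV = V_B − V_A = 5520 V.
W_ext = qΔV = (-4.31×10⁻⁶ C)(5520 V) = -0.0238 J.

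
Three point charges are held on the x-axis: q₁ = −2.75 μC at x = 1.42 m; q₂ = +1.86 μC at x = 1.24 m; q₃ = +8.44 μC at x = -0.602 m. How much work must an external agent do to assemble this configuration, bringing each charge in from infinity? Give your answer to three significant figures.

-0.282 J

The assembly work is the sum of pairwise potential energies, U = Σ_{i<j} kqᵢqⱼ/rᵢⱼ.
Pair separations: r₁₂ = 0.180 m, r₁₃ = 2.02 m, r₂₃ = 1.84 m.
U = (-0.255) + (-0.103) + (0.0766) = -0.282 J.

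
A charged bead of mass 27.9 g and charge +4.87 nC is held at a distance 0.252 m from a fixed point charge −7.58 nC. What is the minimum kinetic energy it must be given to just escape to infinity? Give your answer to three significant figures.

To just escape, total mechanical energy must reach zero at infinity: ½mv²_min + U = 0, so ½mv²_min = −U = |kQq|/r.
|U| = |kQq|/r = (8.99×10⁹ N·m²/C²)(7.58×10⁻⁹)(4.87×10⁻⁹)/(0.252) = 1.32×10⁻⁶ J.

1.32×10⁻⁶ J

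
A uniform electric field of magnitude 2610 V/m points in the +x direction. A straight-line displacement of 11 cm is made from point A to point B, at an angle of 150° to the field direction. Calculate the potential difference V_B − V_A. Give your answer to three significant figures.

Only the component of displacement along E changes the potential: ΔV = −E·d·cosθ.
ΔV = −(2610 V/m)(0.110 m)cos150° = 249 V.

249 V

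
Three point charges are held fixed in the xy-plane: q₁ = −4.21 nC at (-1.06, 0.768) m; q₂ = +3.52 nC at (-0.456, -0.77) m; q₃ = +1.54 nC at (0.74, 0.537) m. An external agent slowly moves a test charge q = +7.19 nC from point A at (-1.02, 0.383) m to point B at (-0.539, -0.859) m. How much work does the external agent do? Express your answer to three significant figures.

For quasistatic motion the external work equals the change in potential energy: W_ext = qΔV = q(V_B − V_A).
At A: distances to the source charges are 0.387 m, 1.28 m, 1.77 m; V_A = Σ kqᵢ/rᵢ = -65.3 V.
At B: distances to the source charges are 1.71 m, 0.122 m, 1.89 m; V_B = Σ kqᵢ/rᵢ = 245 V.
ΔV = V_B − V_A = 310 V.
W_ext = qΔV = (7.19×10⁻⁹ C)(310 V) = 2.23×10⁻⁶ J.

2.23×10⁻⁶ J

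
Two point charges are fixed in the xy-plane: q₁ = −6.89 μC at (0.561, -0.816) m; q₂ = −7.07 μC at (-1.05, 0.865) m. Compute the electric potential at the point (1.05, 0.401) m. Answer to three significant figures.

Electric potential is a scalar, so the contributions from each charge add algebraically: V = Σ kqᵢ/rᵢ.
Distances from the field point to each charge: r₁ = 1.31 m, r₂ = 2.15 m.
V = k[(-6.89×10⁻⁶)/(1.31) + (-7.07×10⁻⁶)/(2.15)] = -7.68×10⁴ V.

-7.68×10⁴ V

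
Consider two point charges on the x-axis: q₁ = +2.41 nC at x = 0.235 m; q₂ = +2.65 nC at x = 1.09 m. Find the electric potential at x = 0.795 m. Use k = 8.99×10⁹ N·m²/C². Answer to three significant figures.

The total potential is the scalar sum of each charge's contribution, V = Σ kqᵢ/rᵢ.
Distances from the field point to each charge: r₁ = 0.560 m, r₂ = 0.295 m.
V = k[(2.41×10⁻⁹)/(0.560) + (2.65×10⁻⁹)/(0.295)] = 119 V.

119 V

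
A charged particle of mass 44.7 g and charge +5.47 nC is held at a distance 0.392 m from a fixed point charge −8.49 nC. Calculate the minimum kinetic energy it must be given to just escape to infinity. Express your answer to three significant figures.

1.07×10⁻⁶ J

To just escape, total mechanical energy must reach zero at infinity: ½mv²_min + U = 0, so ½mv²_min = −U = |kQq|/r.
|U| = |kQq|/r = (8.99×10⁹ N·m²/C²)(8.49×10⁻⁹)(5.47×10⁻⁹)/(0.392) = 1.07×10⁻⁶ J.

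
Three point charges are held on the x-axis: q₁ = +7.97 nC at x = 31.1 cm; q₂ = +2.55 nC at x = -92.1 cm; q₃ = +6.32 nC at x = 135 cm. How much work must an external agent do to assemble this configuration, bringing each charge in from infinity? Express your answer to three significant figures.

6.48×10⁻⁷ J

The assembly work is the sum of pairwise potential energies, U = Σ_{i<j} kqᵢqⱼ/rᵢⱼ.
Pair separations: r₁₂ = 1.23 m, r₁₃ = 1.04 m, r₂₃ = 2.27 m.
U = (1.48×10⁻⁷) + (4.36×10⁻⁷) + (6.38×10⁻⁸) = 6.48×10⁻⁷ J.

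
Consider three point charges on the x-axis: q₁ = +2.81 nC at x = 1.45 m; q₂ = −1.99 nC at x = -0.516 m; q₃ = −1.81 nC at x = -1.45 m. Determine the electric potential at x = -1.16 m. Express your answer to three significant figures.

-74.2 V

The total potential is the scalar sum of each charge's contribution, V = Σ kqᵢ/rᵢ.
Distances from the field point to each charge: r₁ = 2.61 m, r₂ = 0.644 m, r₃ = 0.290 m.
V = k[(2.81×10⁻⁹)/(2.61) + (-1.99×10⁻⁹)/(0.644) + (-1.81×10⁻⁹)/(0.290)] = -74.2 V.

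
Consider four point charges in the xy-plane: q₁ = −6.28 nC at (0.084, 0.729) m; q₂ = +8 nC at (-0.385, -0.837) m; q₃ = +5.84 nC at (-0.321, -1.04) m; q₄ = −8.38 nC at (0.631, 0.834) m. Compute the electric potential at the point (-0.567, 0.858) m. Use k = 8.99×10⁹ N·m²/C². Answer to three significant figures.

Electric potential is a scalar, so the contributions from each charge add algebraically: V = Σ kqᵢ/rᵢ.
Distances from the field point to each charge: r₁ = 0.664 m, r₂ = 1.70 m, r₃ = 1.91 m, r₄ = 1.20 m.
V = k[(-6.28×10⁻⁹)/(0.664) + (8.00×10⁻⁹)/(1.70) + (5.84×10⁻⁹)/(1.91) + (-8.38×10⁻⁹)/(1.20)] = -78.3 V.

-78.3 V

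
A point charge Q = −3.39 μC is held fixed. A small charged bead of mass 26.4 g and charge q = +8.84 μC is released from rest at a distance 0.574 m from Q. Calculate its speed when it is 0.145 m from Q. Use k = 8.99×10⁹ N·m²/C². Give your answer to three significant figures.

Only the electrostatic force acts, so mechanical energy is conserved: ½mv² = U₁ − U₂ = kQq(1/r₁ − 1/r₂).
U₁ − U₂ = (8.99×10⁹ N·m²/C²)(-3.39×10⁻⁶ C)(8.84×10⁻⁶ C)(1/0.574 − 1/0.145) = 1.39 J.
v = √(2·1.39/0.0264) = 10.3 m/s.

10.3 m/s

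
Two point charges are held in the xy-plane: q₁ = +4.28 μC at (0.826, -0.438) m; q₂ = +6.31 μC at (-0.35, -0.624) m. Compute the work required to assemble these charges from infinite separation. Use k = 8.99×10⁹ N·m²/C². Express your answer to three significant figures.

The assembly work is the sum of pairwise potential energies, U = Σ_{i<j} kqᵢqⱼ/rᵢⱼ.
Pair separations: r₁₂ = 1.19 m.
U = (0.204) = 0.204 J.

0.204 J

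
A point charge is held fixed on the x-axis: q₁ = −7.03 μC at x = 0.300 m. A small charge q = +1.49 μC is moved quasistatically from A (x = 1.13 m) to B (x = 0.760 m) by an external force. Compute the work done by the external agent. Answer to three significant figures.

For quasistatic motion the external work equals the change in potential energy: W_ext = qΔV = q(V_B − V_A).
At A: distance to the source charge is 0.830 m; V_A = kq₁/r = -7.61×10⁴ V.
At B: distance to the source charge is 0.460 m; V_B = kq₁/r = -1.37×10⁵ V.
ΔV = V_B − V_A = -6.12×10⁴ V.
W_ext = qΔV = (1.49×10⁻⁶ C)(-6.12×10⁴ V) = -0.0913 J.

-0.0913 J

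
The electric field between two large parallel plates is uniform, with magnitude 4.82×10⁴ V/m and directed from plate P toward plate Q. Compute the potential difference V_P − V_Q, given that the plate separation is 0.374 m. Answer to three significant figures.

In a uniform field, potential decreases in the direction of E: ΔV = −E·d for a displacement d parallel to E.
Going from Q to P is a displacement of 0.374 m opposite to the field, so V_P − V_Q = +Ed = 1.80×10⁴ V.

1.80×10⁴ V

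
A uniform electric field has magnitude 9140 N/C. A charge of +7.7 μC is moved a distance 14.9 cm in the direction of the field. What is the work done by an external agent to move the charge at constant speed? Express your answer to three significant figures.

The potential change for a displacement 14.9 cm in the direction of the field is ΔV = −Ed = -1360 V.
W_ext = qΔV = -0.0105 J.

-0.0105 J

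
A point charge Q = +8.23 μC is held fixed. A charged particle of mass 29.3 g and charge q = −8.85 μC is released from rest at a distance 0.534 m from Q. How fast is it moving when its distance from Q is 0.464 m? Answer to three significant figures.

Only the electrostatic force acts, so mechanical energy is conserved: ½mv² = U₁ − U₂ = kQq(1/r₁ − 1/r₂).
U₁ − U₂ = (8.99×10⁹ N·m²/C²)(8.23×10⁻⁶ C)(-8.85×10⁻⁶ C)(1/0.534 − 1/0.464) = 0.185 J.
v = √(2·0.185/0.0293) = 3.55 m/s.

3.55 m/s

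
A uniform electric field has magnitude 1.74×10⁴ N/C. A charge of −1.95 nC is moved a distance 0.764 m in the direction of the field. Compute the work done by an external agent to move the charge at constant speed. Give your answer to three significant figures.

2.59×10⁻⁵ J

The potential change for a displacement 0.764 m in the direction of the field is ΔV = −Ed = -1.33×10⁴ V.
W_ext = qΔV = 2.59×10⁻⁵ J.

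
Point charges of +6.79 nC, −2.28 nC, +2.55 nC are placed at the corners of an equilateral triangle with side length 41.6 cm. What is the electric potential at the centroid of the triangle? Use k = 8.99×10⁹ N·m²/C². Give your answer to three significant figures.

The total potential is the scalar sum of each charge's contribution, V = Σ kqᵢ/rᵢ.
The distance from each vertex to the centroid is a/√3 = 0.240 m.
V = k[(6.79×10⁻⁹)/(0.240) + (-2.28×10⁻⁹)/(0.240) + (2.55×10⁻⁹)/(0.240)] = 264 V.

264 V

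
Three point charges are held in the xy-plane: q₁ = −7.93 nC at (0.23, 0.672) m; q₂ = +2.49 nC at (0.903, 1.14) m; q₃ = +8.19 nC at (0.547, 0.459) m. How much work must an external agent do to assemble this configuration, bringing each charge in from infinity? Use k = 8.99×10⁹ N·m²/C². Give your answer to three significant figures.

-1.51×10⁻⁶ J

The work to assemble the configuration equals its total potential energy, U = Σ kqᵢqⱼ/rᵢⱼ over all pairs.
Pair separations: r₁₂ = 0.820 m, r₁₃ = 0.382 m, r₂₃ = 0.768 m.
U = (-2.17×10⁻⁷) + (-1.53×10⁻⁶) + (2.39×10⁻⁷) = -1.51×10⁻⁶ J.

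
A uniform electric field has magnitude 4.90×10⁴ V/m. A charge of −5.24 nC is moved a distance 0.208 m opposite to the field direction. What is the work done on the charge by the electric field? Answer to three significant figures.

5.34×10⁻⁵ J

The potential change for a displacement 0.208 m opposite to the field direction is ΔV = +Ed = 1.02×10⁴ V.
W_field = −qΔV = 5.34×10⁻⁵ J.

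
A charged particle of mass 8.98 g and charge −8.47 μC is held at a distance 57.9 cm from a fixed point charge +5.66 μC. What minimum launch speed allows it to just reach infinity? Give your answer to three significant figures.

To just escape, total mechanical energy must reach zero at infinity: ½mv²_min + U = 0, so ½mv²_min = −U = |kQq|/r.
|U| = |kQq|/r = (8.99×10⁹ N·m²/C²)(5.66×10⁻⁶)(8.47×10⁻⁶)/(0.579) = 0.744 J.
v_min = √(2|U|/m) = √(2·0.744/8.98×10⁻³) = 12.9 m/s.

12.9 m/s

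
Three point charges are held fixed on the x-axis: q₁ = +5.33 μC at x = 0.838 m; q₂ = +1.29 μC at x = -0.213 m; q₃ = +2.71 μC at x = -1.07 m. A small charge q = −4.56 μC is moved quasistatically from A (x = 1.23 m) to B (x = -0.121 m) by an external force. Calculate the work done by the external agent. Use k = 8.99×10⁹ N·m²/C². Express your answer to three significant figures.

-0.277 J

For quasistatic motion the external work equals the change in potential energy: W_ext = qΔV = q(V_B − V_A).
At A: distances to the source charges are 0.392 m, 1.44 m, 2.30 m; V_A = Σ kqᵢ/rᵢ = 1.41×10⁵ V.
At B: distances to the source charges are 0.959 m, 0.0920 m, 0.949 m; V_B = Σ kqᵢ/rᵢ = 2.02×10⁵ V.
ΔV = V_B − V_A = 6.08×10⁴ V.
W_ext = qΔV = (-4.56×10⁻⁶ C)(6.08×10⁴ V) = -0.277 J.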